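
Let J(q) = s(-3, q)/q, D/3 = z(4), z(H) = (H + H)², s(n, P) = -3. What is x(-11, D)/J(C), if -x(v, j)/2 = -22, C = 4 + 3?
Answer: -308/3 ≈ -102.67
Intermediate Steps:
z(H) = 4*H² (z(H) = (2*H)² = 4*H²)
D = 192 (D = 3*(4*4²) = 3*(4*16) = 3*64 = 192)
C = 7
x(v, j) = 44 (x(v, j) = -2*(-22) = 44)
J(q) = -3/q
x(-11, D)/J(C) = 44/((-3/7)) = 44/((-3*⅐)) = 44/(-3/7) = 44*(-7/3) = -308/3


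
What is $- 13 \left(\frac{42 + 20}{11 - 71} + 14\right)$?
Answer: $- \frac{5057}{30} \approx -168.57$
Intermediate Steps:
$- 13 \left(\frac{42 + 20}{11 - 71} + 14\right) = - 13 \left(\frac{62}{-60} + 14\right) = - 13 \left(62 \left(- \frac{1}{60}\right) + 14\right) = - 13 \left(- \frac{31}{30} + 14\right) = \left(-13\right) \frac{389}{30} = - \frac{5057}{30}$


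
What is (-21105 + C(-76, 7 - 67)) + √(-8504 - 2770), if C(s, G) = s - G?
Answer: -21121 + I*√11274 ≈ -21121.0 + 106.18*I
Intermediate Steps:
(-21105 + C(-76, 7 - 67)) + √(-8504 - 2770) = (-21105 + (-76 - (7 - 67))) + √(-8504 - 2770) = (-21105 + (-76 - 1*(-60))) + √(-11274) = (-21105 + (-76 + 60)) + I*√11274 = (-21105 - 16) + I*√11274 = -21121 + I*√11274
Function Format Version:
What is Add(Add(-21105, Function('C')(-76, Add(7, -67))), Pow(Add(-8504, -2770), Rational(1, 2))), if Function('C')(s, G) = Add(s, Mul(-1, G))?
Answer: Add(-21121, Mul(I, Pow(11274, Rational(1, 2)))) ≈ Add(-21121., Mul(106.18, I))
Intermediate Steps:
Add(Add(-21105, Function('C')(-76, Add(7, -67))), Pow(Add(-8504, -2770), Rational(1, 2))) = Add(Add(-21105, Add(-76, Mul(-1, Add(7, -67)))), Pow(Add(-8504, -2770), Rational(1, 2))) = Add(Add(-21105, Add(-76, Mul(-1, -60))), Pow(-11274, Rational(1, 2))) = Add(Add(-21105, Add(-76, 60)), Mul(I, Pow(11274, Rational(1, 2)))) = Add(Add(-21105, -16), Mul(I, Pow(11274, Rational(1, 2)))) = Add(-21121, Mul(I, Pow(11274, Rational(1, 2))))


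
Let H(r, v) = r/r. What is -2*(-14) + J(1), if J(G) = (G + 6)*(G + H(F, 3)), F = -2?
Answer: 42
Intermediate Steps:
H(r, v) = 1
J(G) = (1 + G)*(6 + G) (J(G) = (G + 6)*(G + 1) = (6 + G)*(1 + G) = (1 + G)*(6 + G))
-2*(-14) + J(1) = -2*(-14) + (6 + 1² + 7*1) = 28 + (6 + 1 + 7) = 28 + 14 = 42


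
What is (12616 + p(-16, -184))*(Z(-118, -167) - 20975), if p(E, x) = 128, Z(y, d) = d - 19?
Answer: -269675784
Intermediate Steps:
Z(y, d) = -19 + d
(12616 + p(-16, -184))*(Z(-118, -167) - 20975) = (12616 + 128)*((-19 - 167) - 20975) = 12744*(-186 - 20975) = 12744*(-21161) = -269675784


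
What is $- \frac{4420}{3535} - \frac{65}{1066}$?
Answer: $- \frac{76023}{57974} \approx -1.3113$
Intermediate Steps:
$- \frac{4420}{3535} - \frac{65}{1066} = \left(-4420\right) \frac{1}{3535} - \frac{5}{82} = - \frac{884}{707} - \frac{5}{82} = - \frac{76023}{57974}$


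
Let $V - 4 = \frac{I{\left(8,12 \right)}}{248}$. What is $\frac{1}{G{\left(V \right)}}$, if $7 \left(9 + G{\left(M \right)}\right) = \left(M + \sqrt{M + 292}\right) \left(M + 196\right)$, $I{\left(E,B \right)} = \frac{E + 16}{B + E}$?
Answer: $- \frac{763332195609200}{1669155819875800339} + \frac{667334544800 \sqrt{28446065}}{1669155819875800339} \approx 0.001675$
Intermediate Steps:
$I{\left(E,B \right)} = \frac{16 + E}{B + E}$
$V = \frac{2483}{620}$ ($V = 4 + \frac{\frac{1}{12 + 8} \left(16 + 8\right)}{248} = 4 + \frac{1}{20} \cdot 24 \cdot \frac{1}{248} = 4 + \frac{6}{5} \cdot \frac{1}{248} = 4 + \frac{3}{620} = \frac{2483}{620} \approx 4.0048$)
$G{\left(M \right)} = -9 + \frac{\left(196 + M\right) \left(M + \sqrt{292 + M}\right)}{7}$ ($G{\left(M \right)} = -9 + \frac{\left(M + \sqrt{M + 292}\right) \left(M + 196\right)}{7} = -9 + \frac{\left(M + \sqrt{292 + M}\right) \left(196 + M\right)}{7} = -9 + \frac{\left(196 + M\right) \left(M + \sqrt{292 + M}\right)}{7}$)
$\frac{1}{G{\left(V \right)}} = \frac{1}{-9 + 28 \cdot \frac{2483}{620} + 28 \sqrt{292 + \frac{2483}{620}} + \frac{\left(\frac{2483}{620}\right)^{2}}{7} + \frac{1}{7} \cdot \frac{2483}{620} \sqrt{292 + \frac{2483}{620}}} = \frac{1}{-9 + \frac{17381}{155} + 28 \sqrt{\frac{183523}{620}} + \frac{1}{7} \cdot \frac{6165289}{384400} + \frac{1}{7} \cdot \frac{2483}{620} \sqrt{\frac{183523}{620}}} = \frac{1}{-9 + \frac{17381}{155} + 28 \frac{\sqrt{28446065}}{310} + \frac{6165289}{2690800} + \frac{1}{7} \cdot \frac{2483}{620} \frac{\sqrt{28446065}}{310}} = \frac{1}{-9 + \frac{17381}{155} + \frac{14 \sqrt{28446065}}{155} + \frac{6165289}{2690800} + \frac{2483 \sqrt{28446065}}{1345400}} = \frac{1}{\frac{283682249}{2690800} + \frac{124003 \sqrt{28446065}}{1345400}}$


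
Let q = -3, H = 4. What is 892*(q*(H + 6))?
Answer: -26760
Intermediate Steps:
892*(q*(H + 6)) = 892*(-3*(4 + 6)) = 892*(-3*10) = 892*(-30) = -26760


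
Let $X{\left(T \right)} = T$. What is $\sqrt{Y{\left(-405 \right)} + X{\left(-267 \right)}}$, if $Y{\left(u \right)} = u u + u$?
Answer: $\sqrt{163353} \approx 404.17$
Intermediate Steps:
$Y{\left(u \right)} = u + u^{2}$ ($Y{\left(u \right)} = u^{2} + u = u + u^{2}$)
$\sqrt{Y{\left(-405 \right)} + X{\left(-267 \right)}} = \sqrt{- 405 \left(1 - 405\right) - 267} = \sqrt{\left(-405\right) \left(-404\right) - 267} = \sqrt{163620 - 267} = \sqrt{163353}$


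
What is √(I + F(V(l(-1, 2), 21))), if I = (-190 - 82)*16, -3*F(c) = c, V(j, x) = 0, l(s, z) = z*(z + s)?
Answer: 16*I*√17 ≈ 65.97*I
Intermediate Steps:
l(s, z) = z*(s + z)
F(c) = -c/3
I = -4352 (I = -272*16 = -4352)
√(I + F(V(l(-1, 2), 21))) = √(-4352 - ⅓*0) = √(-4352 + 0) = √(-4352) = 16*I*√17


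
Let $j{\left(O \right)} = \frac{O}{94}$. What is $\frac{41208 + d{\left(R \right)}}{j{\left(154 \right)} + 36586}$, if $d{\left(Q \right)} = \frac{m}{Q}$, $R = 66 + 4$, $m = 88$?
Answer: $\frac{67789228}{60186665} \approx 1.1263$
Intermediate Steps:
$R = 70$
$d{\left(Q \right)} = \frac{88}{Q}$
$j{\left(O \right)} = \frac{O}{94}$ ($j{\left(O \right)} = O \frac{1}{94} = \frac{O}{94}$)
$\frac{41208 + d{\left(R \right)}}{j{\left(154 \right)} + 36586} = \frac{41208 + \frac{88}{70}}{\frac{1}{94} \cdot 154 + 36586} = \frac{41208 + 88 \cdot \frac{1}{70}}{\frac{77}{47} + 36586} = \frac{41208 + \frac{44}{35}}{\frac{1719619}{47}} = \frac{1442324}{35} \cdot \frac{47}{1719619} = \frac{67789228}{60186665}$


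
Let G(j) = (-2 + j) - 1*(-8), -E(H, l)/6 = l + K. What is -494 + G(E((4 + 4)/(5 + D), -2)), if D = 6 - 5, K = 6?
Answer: -512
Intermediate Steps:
D = 1
E(H, l) = -36 - 6*l (E(H, l) = -6*(l + 6) = -6*(6 + l) = -36 - 6*l)
G(j) = 6 + j (G(j) = (-2 + j) + 8 = 6 + j)
-494 + G(E((4 + 4)/(5 + D), -2)) = -494 + (6 + (-36 - 6*(-2))) = -494 + (6 + (-36 + 12)) = -494 + (6 - 24) = -494 - 18 = -512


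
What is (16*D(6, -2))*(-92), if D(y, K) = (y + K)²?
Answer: -23552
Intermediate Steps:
D(y, K) = (K + y)²
(16*D(6, -2))*(-92) = (16*(-2 + 6)²)*(-92) = (16*4²)*(-92) = (16*16)*(-92) = 256*(-92) = -23552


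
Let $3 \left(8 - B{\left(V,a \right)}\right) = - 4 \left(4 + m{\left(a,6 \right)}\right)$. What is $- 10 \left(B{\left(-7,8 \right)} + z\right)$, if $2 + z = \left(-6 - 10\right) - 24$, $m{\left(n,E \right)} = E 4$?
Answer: $- \frac{100}{3} \approx -33.333$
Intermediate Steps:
$m{\left(n,E \right)} = 4 E$
$B{\left(V,a \right)} = \frac{136}{3}$ ($B{\left(V,a \right)} = 8 - \frac{\left(-4\right) \left(4 + 4 \cdot 6\right)}{3} = 8 - \frac{\left(-4\right) \left(4 + 24\right)}{3} = 8 - \frac{\left(-4\right) 28}{3} = 8 - - \frac{112}{3} = 8 + \frac{112}{3} = \frac{136}{3}$)
$z = -42$ ($z = -2 - 40 = -42$)
$- 10 \left(B{\left(-7,8 \right)} + z\right) = - 10 \left(\frac{136}{3} - 42\right) = \left(-10\right) \frac{10}{3} = - \frac{100}{3}$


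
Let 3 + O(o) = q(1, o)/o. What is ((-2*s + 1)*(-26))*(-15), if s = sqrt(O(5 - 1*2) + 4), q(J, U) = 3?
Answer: 390 - 780*sqrt(2) ≈ -713.09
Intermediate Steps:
O(o) = -3 + 3/o
s = sqrt(2) (s = sqrt((-3 + 3/(5 - 1*2)) + 4) = sqrt((-3 + 3/(5 - 2)) + 4) = sqrt((-3 + 3/3) + 4) = sqrt((-3 + 3*(1/3)) + 4) = sqrt((-3 + 1) + 4) = sqrt(-2 + 4) = sqrt(2) ≈ 1.4142)
((-2*s + 1)*(-26))*(-15) = ((-2*sqrt(2) + 1)*(-26))*(-15) = ((1 - 2*sqrt(2))*(-26))*(-15) = (-26 + 52*sqrt(2))*(-15) = 390 - 780*sqrt(2)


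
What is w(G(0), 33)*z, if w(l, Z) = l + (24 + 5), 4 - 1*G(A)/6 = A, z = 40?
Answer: 2120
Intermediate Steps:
G(A) = 24 - 6*A
w(l, Z) = 29 + l (w(l, Z) = l + 29 = 29 + l)
w(G(0), 33)*z = (29 + (24 - 6*0))*40 = (29 + (24 + 0))*40 = (29 + 24)*40 = 53*40 = 2120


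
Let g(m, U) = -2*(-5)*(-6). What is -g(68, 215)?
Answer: 60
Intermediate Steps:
g(m, U) = -60 (g(m, U) = 10*(-6) = -60)
-g(68, 215) = -1*(-60) = 60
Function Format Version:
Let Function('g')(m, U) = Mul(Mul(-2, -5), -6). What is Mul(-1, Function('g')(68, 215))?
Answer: 60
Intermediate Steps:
Function('g')(m, U) = -60 (Function('g')(m, U) = Mul(10, -6) = -60)
Mul(-1, Function('g')(68, 215)) = Mul(-1, -60) = 60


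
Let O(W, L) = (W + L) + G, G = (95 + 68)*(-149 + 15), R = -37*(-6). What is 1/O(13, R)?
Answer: -1/21607 ≈ -4.6281e-5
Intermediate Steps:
R = 222
G = -21842 (G = 163*(-134) = -21842)
O(W, L) = -21842 + L + W (O(W, L) = (W + L) - 21842 = (L + W) - 21842 = -21842 + L + W)
1/O(13, R) = 1/(-21842 + 222 + 13) = 1/(-21607) = -1/21607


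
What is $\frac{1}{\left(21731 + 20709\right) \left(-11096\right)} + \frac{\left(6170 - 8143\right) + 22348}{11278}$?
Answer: $\frac{4797438814361}{2655485399360} \approx 1.8066$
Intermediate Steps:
$\frac{1}{\left(21731 + 20709\right) \left(-11096\right)} + \frac{\left(6170 - 8143\right) + 22348}{11278} = \frac{1}{42440} \left(- \frac{1}{11096}\right) + \left(\left(6170 - 8143\right) + 22348\right) \frac{1}{11278} = \frac{1}{42440} \left(- \frac{1}{11096}\right) + \left(-1973 + 22348\right) \frac{1}{11278} = - \frac{1}{470914240} + 20375 \cdot \frac{1}{11278} = - \frac{1}{470914240} + \frac{20375}{11278} = \frac{4797438814361}{2655485399360}$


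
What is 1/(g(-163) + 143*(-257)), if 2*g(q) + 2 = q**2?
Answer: -2/46935 ≈ -4.2612e-5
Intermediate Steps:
g(q) = -1 + q**2/2
1/(g(-163) + 143*(-257)) = 1/((-1 + (1/2)*(-163)**2) + 143*(-257)) = 1/((-1 + (1/2)*26569) - 36751) = 1/((-1 + 26569/2) - 36751) = 1/(26567/2 - 36751) = 1/(-46935/2) = -2/46935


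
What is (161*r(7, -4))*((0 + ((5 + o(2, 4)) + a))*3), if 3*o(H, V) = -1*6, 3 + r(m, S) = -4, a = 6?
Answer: -30429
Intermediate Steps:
r(m, S) = -7 (r(m, S) = -3 - 4 = -7)
o(H, V) = -2 (o(H, V) = (-1*6)/3 = (1/3)*(-6) = -2)
(161*r(7, -4))*((0 + ((5 + o(2, 4)) + a))*3) = (161*(-7))*((0 + ((5 - 2) + 6))*3) = -1127*(0 + (3 + 6))*3 = -1127*(0 + 9)*3 = -10143*3 = -1127*27 = -30429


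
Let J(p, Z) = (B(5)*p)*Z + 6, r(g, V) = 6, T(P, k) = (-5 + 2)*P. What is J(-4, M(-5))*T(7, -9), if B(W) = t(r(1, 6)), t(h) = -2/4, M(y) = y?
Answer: 84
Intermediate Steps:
T(P, k) = -3*P
t(h) = -½ (t(h) = -2*¼ = -½)
B(W) = -½
J(p, Z) = 6 - Z*p/2 (J(p, Z) = (-p/2)*Z + 6 = -Z*p/2 + 6 = 6 - Z*p/2)
J(-4, M(-5))*T(7, -9) = (6 - ½*(-5)*(-4))*(-3*7) = (6 - 10)*(-21) = -4*(-21) = 84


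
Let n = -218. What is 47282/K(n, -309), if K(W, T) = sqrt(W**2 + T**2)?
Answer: 47282*sqrt(143005)/143005 ≈ 125.03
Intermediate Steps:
K(W, T) = sqrt(T**2 + W**2)
47282/K(n, -309) = 47282/(sqrt((-309)**2 + (-218)**2)) = 47282/(sqrt(95481 + 47524)) = 47282/(sqrt(143005)) = 47282*(sqrt(143005)/143005) = 47282*sqrt(143005)/143005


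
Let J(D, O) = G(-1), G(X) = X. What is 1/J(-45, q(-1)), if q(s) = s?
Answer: -1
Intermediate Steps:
J(D, O) = -1
1/J(-45, q(-1)) = 1/(-1) = -1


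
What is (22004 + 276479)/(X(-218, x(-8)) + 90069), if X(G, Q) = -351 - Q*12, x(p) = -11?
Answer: 298483/89850 ≈ 3.3220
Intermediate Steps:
X(G, Q) = -351 - 12*Q
(22004 + 276479)/(X(-218, x(-8)) + 90069) = (22004 + 276479)/((-351 - 12*(-11)) + 90069) = 298483/((-351 + 132) + 90069) = 298483/(-219 + 90069) = 298483/89850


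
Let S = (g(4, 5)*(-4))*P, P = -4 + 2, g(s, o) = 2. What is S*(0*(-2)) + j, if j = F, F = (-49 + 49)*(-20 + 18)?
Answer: 0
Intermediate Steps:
P = -2
F = 0 (F = 0*(-2) = 0)
S = 16 (S = (2*(-4))*(-2) = -8*(-2) = 16)
j = 0
S*(0*(-2)) + j = 16*(0*(-2)) + 0 = 16*0 + 0 = 0 + 0 = 0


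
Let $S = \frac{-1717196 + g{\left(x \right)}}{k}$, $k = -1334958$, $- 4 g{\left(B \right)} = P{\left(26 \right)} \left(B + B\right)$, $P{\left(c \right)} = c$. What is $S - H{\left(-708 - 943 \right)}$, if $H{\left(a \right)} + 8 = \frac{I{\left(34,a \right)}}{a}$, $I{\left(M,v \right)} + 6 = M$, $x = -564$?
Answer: $\frac{10246244776}{1102007829} \approx 9.2978$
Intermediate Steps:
$I{\left(M,v \right)} = -6 + M$
$g{\left(B \right)} = - 13 B$ ($g{\left(B \right)} = - \frac{26 \left(B + B\right)}{4} = - \frac{26 \cdot 2 B}{4} = - \frac{52 B}{4} = - 13 B$)
$H{\left(a \right)} = -8 + \frac{28}{a}$ ($H{\left(a \right)} = -8 + \frac{-6 + 34}{a} = -8 + \frac{28}{a}$)
$S = \frac{854932}{667479}$ ($S = \frac{-1717196 - -7332}{-1334958} = \left(-1717196 + 7332\right) \left(- \frac{1}{1334958}\right) = \left(-1709864\right) \left(- \frac{1}{1334958}\right) = \frac{854932}{667479} \approx 1.2808$)
$S - H{\left(-708 - 943 \right)} = \frac{854932}{667479} - \left(-8 + \frac{28}{-708 - 943}\right) = \frac{854932}{667479} - \left(-8 + \frac{28}{-1651}\right) = \frac{854932}{667479} - \left(-8 + 28 \left(- \frac{1}{1651}\right)\right) = \frac{854932}{667479} - \left(-8 - \frac{28}{1651}\right) = \frac{854932}{667479} - - \frac{13236}{1651} = \frac{854932}{667479} + \frac{13236}{1651} = \frac{10246244776}{1102007829}$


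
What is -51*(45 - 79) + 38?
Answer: 1772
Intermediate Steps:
-51*(45 - 79) + 38 = -51*(-34) + 38 = 1734 + 38 = 1772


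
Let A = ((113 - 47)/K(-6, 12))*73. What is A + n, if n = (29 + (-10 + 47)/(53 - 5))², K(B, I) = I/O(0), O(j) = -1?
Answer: 1116985/2304 ≈ 484.80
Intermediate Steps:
K(B, I) = -I (K(B, I) = I/(-1) = I*(-1) = -I)
n = 2042041/2304 (n = (29 + 37/48)² = (1429/48)² = 2042041/2304 ≈ 886.30)
A = -803/2 (A = ((113 - 47)/((-1*12)))*73 = (66/(-12))*73 = (66*(-1/12))*73 = -11/2*73 = -803/2 ≈ -401.50)
A + n = -803/2 + 2042041/2304 = 1116985/2304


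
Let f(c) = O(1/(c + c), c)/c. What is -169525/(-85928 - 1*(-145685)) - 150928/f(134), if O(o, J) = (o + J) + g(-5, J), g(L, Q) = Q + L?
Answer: -35989159825553/467996905 ≈ -76900.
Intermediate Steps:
g(L, Q) = L + Q
O(o, J) = -5 + o + 2*J (O(o, J) = (o + J) + (-5 + J) = (J + o) + (-5 + J) = -5 + o + 2*J)
f(c) = (-5 + 1/(2*c) + 2*c)/c (f(c) = (-5 + 1/(c + c) + 2*c)/c = (-5 + 1/(2*c) + 2*c)/c)
-169525/(-85928 - 1*(-145685)) - 150928/f(134) = -169525/(-85928 - 1*(-145685)) - 150928/(2 + (½)/134² - 5/134) = -169525/(-85928 + 145685) - 150928/(2 + (½)*(1/17956) - 5*1/134) = -169525/59757 - 150928/(2 + 1/35912 - 5/134) = -169525*1/59757 - 150928/70485/35912 = -169525/59757 - 150928*35912/70485 = -169525/59757 - 5420126336/70485 = -35989159825553/467996905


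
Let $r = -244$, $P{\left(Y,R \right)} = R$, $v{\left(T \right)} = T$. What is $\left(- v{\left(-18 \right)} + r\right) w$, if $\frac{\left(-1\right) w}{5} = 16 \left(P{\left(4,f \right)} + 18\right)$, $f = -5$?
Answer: $235040$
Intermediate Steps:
$w = -1040$ ($w = - 5 \cdot 16 \left(-5 + 18\right) = - 5 \cdot 16 \cdot 13 = \left(-5\right) 208 = -1040$)
$\left(- v{\left(-18 \right)} + r\right) w = \left(\left(-1\right) \left(-18\right) - 244\right) \left(-1040\right) = \left(18 - 244\right) \left(-1040\right) = \left(-226\right) \left(-1040\right) = 235040$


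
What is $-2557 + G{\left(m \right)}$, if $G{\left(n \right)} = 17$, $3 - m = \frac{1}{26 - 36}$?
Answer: $-2540$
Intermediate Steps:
$m = \frac{31}{10}$ ($m = 3 - \frac{1}{26 - 36} = 3 - \frac{1}{-10} = 3 - - \frac{1}{10} = 3 + \frac{1}{10} = \frac{31}{10} \approx 3.1$)
$-2557 + G{\left(m \right)} = -2557 + 17 = -2540$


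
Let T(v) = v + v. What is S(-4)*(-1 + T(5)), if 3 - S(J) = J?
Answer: 63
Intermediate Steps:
S(J) = 3 - J
T(v) = 2*v
S(-4)*(-1 + T(5)) = (3 - 1*(-4))*(-1 + 2*5) = (3 + 4)*(-1 + 10) = 7*9 = 63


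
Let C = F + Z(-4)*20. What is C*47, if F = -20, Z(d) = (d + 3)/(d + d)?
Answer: -1645/2 ≈ -822.50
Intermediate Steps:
Z(d) = (3 + d)/(2*d) (Z(d) = (3 + d)/((2*d)) = (3 + d)*(1/(2*d)) = (3 + d)/(2*d))
C = -35/2 (C = -20 + ((½)*(3 - 4)/(-4))*20 = -20 + ((½)*(-¼)*(-1))*20 = -20 + (⅛)*20 = -20 + 5/2 = -35/2 ≈ -17.500)
C*47 = -35/2*47 = -1645/2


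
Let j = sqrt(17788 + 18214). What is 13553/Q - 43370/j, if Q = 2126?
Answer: 13553/2126 - 21685*sqrt(36002)/18001 ≈ -222.20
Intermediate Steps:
j = sqrt(36002) ≈ 189.74
13553/Q - 43370/j = 13553/2126 - 43370*sqrt(36002)/36002 = 13553*(1/2126) - 21685*sqrt(36002)/18001 = 13553/2126 - 21685*sqrt(36002)/18001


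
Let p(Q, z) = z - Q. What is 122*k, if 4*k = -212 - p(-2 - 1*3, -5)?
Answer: -6466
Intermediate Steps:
k = -53 (k = (-212 - (-5 - (-2 - 1*3)))/4 = (-212 - (-5 - (-2 - 3)))/4 = (-212 - (-5 - 1*(-5)))/4 = (-212 - (-5 + 5))/4 = (-212 - 1*0)/4 = (-212 + 0)/4 = (¼)*(-212) = -53)
122*k = 122*(-53) = -6466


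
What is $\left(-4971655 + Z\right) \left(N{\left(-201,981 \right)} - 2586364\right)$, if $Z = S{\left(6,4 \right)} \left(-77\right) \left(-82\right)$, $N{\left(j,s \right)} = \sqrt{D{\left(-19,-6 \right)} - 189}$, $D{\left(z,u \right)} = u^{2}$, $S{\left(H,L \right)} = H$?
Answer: $12760527698644 - 14801313 i \sqrt{17} \approx 1.2761 \cdot 10^{13} - 6.1027 \cdot 10^{7} i$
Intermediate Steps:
$N{\left(j,s \right)} = 3 i \sqrt{17}$ ($N{\left(j,s \right)} = \sqrt{\left(-6\right)^{2} - 189} = \sqrt{36 - 189} = \sqrt{-153} = 3 i \sqrt{17}$)
$Z = 37884$ ($Z = 6 \left(-77\right) \left(-82\right) = \left(-462\right) \left(-82\right) = 37884$)
$\left(-4971655 + Z\right) \left(N{\left(-201,981 \right)} - 2586364\right) = \left(-4971655 + 37884\right) \left(3 i \sqrt{17} - 2586364\right) = - 4933771 \left(-2586364 + 3 i \sqrt{17}\right) = 12760527698644 - 14801313 i \sqrt{17}$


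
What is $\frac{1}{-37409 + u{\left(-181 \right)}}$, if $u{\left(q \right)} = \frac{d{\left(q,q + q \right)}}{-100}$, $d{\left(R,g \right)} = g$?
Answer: $- \frac{50}{1870269} \approx -2.6734 \cdot 10^{-5}$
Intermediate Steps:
$u{\left(q \right)} = - \frac{q}{50}$ ($u{\left(q \right)} = \frac{q + q}{-100} = 2 q \left(- \frac{1}{100}\right) = - \frac{q}{50}$)
$\frac{1}{-37409 + u{\left(-181 \right)}} = \frac{1}{-37409 - - \frac{181}{50}} = \frac{1}{-37409 + \frac{181}{50}} = \frac{1}{- \frac{1870269}{50}} = - \frac{50}{1870269}$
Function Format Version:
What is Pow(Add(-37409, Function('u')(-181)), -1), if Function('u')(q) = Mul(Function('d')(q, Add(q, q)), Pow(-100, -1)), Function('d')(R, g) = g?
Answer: Rational(-50, 1870269) ≈ -2.6734e-5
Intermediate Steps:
Function('u')(q) = Mul(Rational(-1, 50), q) (Function('u')(q) = Mul(Add(q, q), Pow(-100, -1)) = Mul(Mul(2, q), Rational(-1, 100)) = Mul(Rational(-1, 50), q))
Pow(Add(-37409, Function('u')(-181)), -1) = Pow(Add(-37409, Mul(Rational(-1, 50), -181)), -1) = Pow(Add(-37409, Rational(181, 50)), -1) = Pow(Rational(-1870269, 50), -1) = Rational(-50, 1870269)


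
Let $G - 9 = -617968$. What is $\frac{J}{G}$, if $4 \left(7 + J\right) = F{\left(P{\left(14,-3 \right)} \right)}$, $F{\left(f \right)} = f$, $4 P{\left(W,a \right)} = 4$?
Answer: $\frac{27}{2471836} \approx 1.0923 \cdot 10^{-5}$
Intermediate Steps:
$G = -617959$ ($G = 9 - 617968 = -617959$)
$P{\left(W,a \right)} = 1$ ($P{\left(W,a \right)} = \frac{1}{4} \cdot 4 = 1$)
$J = - \frac{27}{4}$ ($J = -7 + \frac{1}{4} \cdot 1 = -7 + \frac{1}{4} = - \frac{27}{4} \approx -6.75$)
$\frac{J}{G} = - \frac{27}{4 \left(-617959\right)} = \left(- \frac{27}{4}\right) \left(- \frac{1}{617959}\right) = \frac{27}{2471836}$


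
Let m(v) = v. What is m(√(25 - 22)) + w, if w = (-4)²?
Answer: 16 + √3 ≈ 17.732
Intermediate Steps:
w = 16
m(√(25 - 22)) + w = √(25 - 22) + 16 = √3 + 16 = 16 + √3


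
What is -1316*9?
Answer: -11844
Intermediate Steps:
-1316*9 = -658*18 = -11844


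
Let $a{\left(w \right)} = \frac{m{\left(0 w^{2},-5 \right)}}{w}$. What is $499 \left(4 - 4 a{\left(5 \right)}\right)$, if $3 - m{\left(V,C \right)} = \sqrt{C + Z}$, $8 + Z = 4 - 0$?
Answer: $\frac{3992}{5} + \frac{5988 i}{5} \approx 798.4 + 1197.6 i$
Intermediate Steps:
$Z = -4$ ($Z = -8 + \left(4 - 0\right) = -8 + \left(4 + 0\right) = -8 + 4 = -4$)
$m{\left(V,C \right)} = 3 - \sqrt{-4 + C}$ ($m{\left(V,C \right)} = 3 - \sqrt{C - 4} = 3 - \sqrt{-4 + C}$)
$a{\left(w \right)} = \frac{3 - 3 i}{w}$ ($a{\left(w \right)} = \frac{3 - \sqrt{-4 - 5}}{w} = \frac{3 - \sqrt{-9}}{w} = \frac{3 - 3 i}{w}$)
$499 \left(4 - 4 a{\left(5 \right)}\right) = 499 \left(4 - 4 \frac{3 \left(1 - i\right)}{5}\right) = 499 \left(4 - 4 \cdot 3 \cdot \frac{1}{5} \left(1 - i\right)\right) = 499 \left(4 - 4 \left(\frac{3}{5} - \frac{3 i}{5}\right)\right) = 499 \left(4 - \left(\frac{12}{5} - \frac{12 i}{5}\right)\right) = 499 \left(\frac{8}{5} + \frac{12 i}{5}\right) = \frac{3992}{5} + \frac{5988 i}{5}$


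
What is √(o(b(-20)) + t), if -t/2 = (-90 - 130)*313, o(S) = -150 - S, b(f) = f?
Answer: √137590 ≈ 370.93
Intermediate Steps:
t = 137720 (t = -2*(-90 - 130)*313 = -(-440)*313 = -2*(-68860) = 137720)
√(o(b(-20)) + t) = √((-150 - 1*(-20)) + 137720) = √((-150 + 20) + 137720) = √(-130 + 137720) = √137590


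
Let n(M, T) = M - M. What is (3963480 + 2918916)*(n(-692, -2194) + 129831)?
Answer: 893548355076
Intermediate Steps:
n(M, T) = 0
(3963480 + 2918916)*(n(-692, -2194) + 129831) = (3963480 + 2918916)*(0 + 129831) = 6882396*129831 = 893548355076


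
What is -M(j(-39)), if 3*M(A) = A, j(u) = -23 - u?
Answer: -16/3 ≈ -5.3333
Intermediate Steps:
M(A) = A/3
-M(j(-39)) = -(-23 - 1*(-39))/3 = -(-23 + 39)/3 = -16/3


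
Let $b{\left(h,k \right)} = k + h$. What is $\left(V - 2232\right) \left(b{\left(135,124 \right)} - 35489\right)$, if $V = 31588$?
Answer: $-1034211880$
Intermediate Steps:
$b{\left(h,k \right)} = h + k$
$\left(V - 2232\right) \left(b{\left(135,124 \right)} - 35489\right) = \left(31588 - 2232\right) \left(\left(135 + 124\right) - 35489\right) = 29356 \left(259 - 35489\right) = 29356 \left(-35230\right) = -1034211880$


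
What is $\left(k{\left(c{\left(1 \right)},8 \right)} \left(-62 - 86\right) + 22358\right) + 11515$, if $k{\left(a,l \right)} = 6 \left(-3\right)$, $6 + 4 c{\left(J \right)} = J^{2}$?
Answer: $36537$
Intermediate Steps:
$c{\left(J \right)} = - \frac{3}{2} + \frac{J^{2}}{4}$
$k{\left(a,l \right)} = -18$
$\left(k{\left(c{\left(1 \right)},8 \right)} \left(-62 - 86\right) + 22358\right) + 11515 = \left(- 18 \left(-62 - 86\right) + 22358\right) + 11515 = \left(\left(-18\right) \left(-148\right) + 22358\right) + 11515 = \left(2664 + 22358\right) + 11515 = 25022 + 11515 = 36537$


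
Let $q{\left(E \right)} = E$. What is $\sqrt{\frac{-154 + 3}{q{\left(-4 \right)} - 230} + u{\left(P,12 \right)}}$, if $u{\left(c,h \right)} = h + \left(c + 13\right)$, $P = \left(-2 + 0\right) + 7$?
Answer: $\frac{\sqrt{186446}}{78} \approx 5.5358$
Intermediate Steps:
$P = 5$ ($P = -2 + 7 = 5$)
$u{\left(c,h \right)} = 13 + c + h$ ($u{\left(c,h \right)} = h + \left(13 + c\right) = 13 + c + h$)
$\sqrt{\frac{-154 + 3}{q{\left(-4 \right)} - 230} + u{\left(P,12 \right)}} = \sqrt{\frac{-154 + 3}{-4 - 230} + \left(13 + 5 + 12\right)} = \sqrt{- \frac{151}{-234} + 30} = \sqrt{\left(-151\right) \left(- \frac{1}{234}\right) + 30} = \sqrt{\frac{151}{234} + 30} = \sqrt{\frac{7171}{234}} = \frac{\sqrt{186446}}{78}$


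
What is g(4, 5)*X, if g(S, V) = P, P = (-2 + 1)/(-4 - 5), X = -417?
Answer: -139/3 ≈ -46.333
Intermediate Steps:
P = ⅑ (P = -1/(-9) = -1*(-⅑) = ⅑ ≈ 0.11111)
g(S, V) = ⅑
g(4, 5)*X = (⅑)*(-417) = -139/3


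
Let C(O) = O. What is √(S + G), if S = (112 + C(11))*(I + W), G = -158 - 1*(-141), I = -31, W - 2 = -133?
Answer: 7*I*√407 ≈ 141.22*I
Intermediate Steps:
W = -131 (W = 2 - 133 = -131)
G = -17 (G = -158 + 141 = -17)
S = -19926 (S = (112 + 11)*(-31 - 131) = 123*(-162) = -19926)
√(S + G) = √(-19926 - 17) = √(-19943) = 7*I*√407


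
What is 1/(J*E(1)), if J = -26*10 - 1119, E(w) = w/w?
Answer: -1/1379 ≈ -0.00072516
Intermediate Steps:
E(w) = 1
J = -1379 (J = -260 - 1119 = -1379)
1/(J*E(1)) = 1/(-1379*1) = 1/(-1379) = -1/1379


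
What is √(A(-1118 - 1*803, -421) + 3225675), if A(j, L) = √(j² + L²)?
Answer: √(3225675 + √3867482) ≈ 1796.6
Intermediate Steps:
A(j, L) = √(L² + j²)
√(A(-1118 - 1*803, -421) + 3225675) = √(√((-421)² + (-1118 - 1*803)²) + 3225675) = √(√(177241 + (-1118 - 803)²) + 3225675) = √(√(177241 + (-1921)²) + 3225675) = √(√(177241 + 3690241) + 3225675) = √(√3867482 + 3225675) = √(3225675 + √3867482)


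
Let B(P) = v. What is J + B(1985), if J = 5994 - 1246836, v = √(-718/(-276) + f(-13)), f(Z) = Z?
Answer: -1240842 + I*√198030/138 ≈ -1.2408e+6 + 3.2247*I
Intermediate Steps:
v = I*√198030/138 (v = √(-718/(-276) - 13) = √(-718*(-1/276) - 13) = √(359/138 - 13) = √(-1435/138) = I*√198030/138 ≈ 3.2247*I)
B(P) = I*√198030/138
J = -1240842
J + B(1985) = -1240842 + I*√198030/138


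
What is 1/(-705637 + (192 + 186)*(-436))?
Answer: -1/870445 ≈ -1.1488e-6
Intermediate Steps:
1/(-705637 + (192 + 186)*(-436)) = 1/(-705637 + 378*(-436)) = 1/(-705637 - 164808) = 1/(-870445) = -1/870445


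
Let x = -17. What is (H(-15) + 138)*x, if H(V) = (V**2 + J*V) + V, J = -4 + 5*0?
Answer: -6936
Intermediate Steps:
J = -4 (J = -4 + 0 = -4)
H(V) = V**2 - 3*V (H(V) = (V**2 - 4*V) + V = V**2 - 3*V)
(H(-15) + 138)*x = (-15*(-3 - 15) + 138)*(-17) = (-15*(-18) + 138)*(-17) = (270 + 138)*(-17) = 408*(-17) = -6936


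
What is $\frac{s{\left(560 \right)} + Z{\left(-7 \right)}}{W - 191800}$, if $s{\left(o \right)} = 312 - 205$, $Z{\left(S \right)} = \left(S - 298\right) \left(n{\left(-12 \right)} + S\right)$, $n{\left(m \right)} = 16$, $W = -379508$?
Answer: $\frac{1319}{285654} \approx 0.0046175$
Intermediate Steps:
$Z{\left(S \right)} = \left(-298 + S\right) \left(16 + S\right)$ ($Z{\left(S \right)} = \left(S - 298\right) \left(16 + S\right) = \left(-298 + S\right) \left(16 + S\right)$)
$s{\left(o \right)} = 107$ ($s{\left(o \right)} = 312 - 205 = 107$)
$\frac{s{\left(560 \right)} + Z{\left(-7 \right)}}{W - 191800} = \frac{107 - \left(2794 - 49\right)}{-379508 - 191800} = \frac{107 + \left(-4768 + 49 + 1974\right)}{-571308} = \left(107 - 2745\right) \left(- \frac{1}{571308}\right) = \left(-2638\right) \left(- \frac{1}{571308}\right) = \frac{1319}{285654}$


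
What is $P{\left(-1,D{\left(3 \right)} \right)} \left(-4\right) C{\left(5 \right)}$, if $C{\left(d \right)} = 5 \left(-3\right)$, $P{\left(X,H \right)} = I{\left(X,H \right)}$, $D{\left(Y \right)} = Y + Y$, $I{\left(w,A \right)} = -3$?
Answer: $-180$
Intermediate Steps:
$D{\left(Y \right)} = 2 Y$
$P{\left(X,H \right)} = -3$
$C{\left(d \right)} = -15$
$P{\left(-1,D{\left(3 \right)} \right)} \left(-4\right) C{\left(5 \right)} = \left(-3\right) \left(-4\right) \left(-15\right) = 12 \left(-15\right) = -180$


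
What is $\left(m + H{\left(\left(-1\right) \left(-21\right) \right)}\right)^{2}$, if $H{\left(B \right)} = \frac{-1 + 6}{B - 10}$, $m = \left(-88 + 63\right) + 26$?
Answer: $\frac{256}{121} \approx 2.1157$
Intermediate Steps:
$m = 1$ ($m = -25 + 26 = 1$)
$H{\left(B \right)} = \frac{5}{-10 + B}$
$\left(m + H{\left(\left(-1\right) \left(-21\right) \right)}\right)^{2} = \left(1 + \frac{5}{-10 - -21}\right)^{2} = \left(1 + \frac{5}{-10 + 21}\right)^{2} = \left(1 + \frac{5}{11}\right)^{2} = \left(\frac{16}{11}\right)^{2} = \frac{256}{121}$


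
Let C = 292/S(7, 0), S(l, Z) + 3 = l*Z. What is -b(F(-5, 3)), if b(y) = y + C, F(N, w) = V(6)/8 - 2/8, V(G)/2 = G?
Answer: 1153/12 ≈ 96.083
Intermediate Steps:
S(l, Z) = -3 + Z*l (S(l, Z) = -3 + l*Z = -3 + Z*l)
V(G) = 2*G
C = -292/3 (C = 292/(-3 + 0*7) = 292/(-3 + 0) = 292/(-3) = 292*(-⅓) = -292/3 ≈ -97.333)
F(N, w) = 5/4 (F(N, w) = (2*6)/8 - 2/8 = 12*(⅛) - 2*⅛ = 3/2 - ¼ = 5/4)
b(y) = -292/3 + y (b(y) = y - 292/3 = -292/3 + y)
-b(F(-5, 3)) = -(-292/3 + 5/4) = -1*(-1153/12) = 1153/12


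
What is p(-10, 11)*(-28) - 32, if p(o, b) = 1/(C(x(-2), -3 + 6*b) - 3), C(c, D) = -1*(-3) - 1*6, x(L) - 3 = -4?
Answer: -82/3 ≈ -27.333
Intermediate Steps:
x(L) = -1 (x(L) = 3 - 4 = -1)
C(c, D) = -3 (C(c, D) = 3 - 6 = -3)
p(o, b) = -1/6 (p(o, b) = 1/(-3 - 3) = 1/(-6) = -1/6)
p(-10, 11)*(-28) - 32 = -1/6*(-28) - 32 = 14/3 - 32 = -82/3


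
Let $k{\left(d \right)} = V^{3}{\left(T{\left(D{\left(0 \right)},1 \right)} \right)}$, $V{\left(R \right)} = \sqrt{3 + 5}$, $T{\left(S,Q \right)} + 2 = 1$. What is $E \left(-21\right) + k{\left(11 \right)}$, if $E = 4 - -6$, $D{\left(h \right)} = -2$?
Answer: $-210 + 16 \sqrt{2} \approx -187.37$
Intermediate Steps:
$T{\left(S,Q \right)} = -1$ ($T{\left(S,Q \right)} = -2 + 1 = -1$)
$V{\left(R \right)} = 2 \sqrt{2}$ ($V{\left(R \right)} = \sqrt{8} = 2 \sqrt{2}$)
$k{\left(d \right)} = 16 \sqrt{2}$ ($k{\left(d \right)} = \left(2 \sqrt{2}\right)^{3} = 16 \sqrt{2}$)
$E = 10$ ($E = 4 + 6 = 10$)
$E \left(-21\right) + k{\left(11 \right)} = 10 \left(-21\right) + 16 \sqrt{2} = -210 + 16 \sqrt{2}$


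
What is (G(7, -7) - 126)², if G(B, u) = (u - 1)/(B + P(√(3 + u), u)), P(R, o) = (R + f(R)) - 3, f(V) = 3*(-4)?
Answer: 4519860/289 - 17008*I/289 ≈ 15640.0 - 58.851*I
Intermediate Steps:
f(V) = -12
P(R, o) = -15 + R (P(R, o) = (R - 12) - 3 = (-12 + R) - 3 = -15 + R)
G(B, u) = (-1 + u)/(-15 + B + √(3 + u)) (G(B, u) = (u - 1)/(B + (-15 + √(3 + u))) = (-1 + u)/(-15 + B + √(3 + u)))
(G(7, -7) - 126)² = ((-1 - 7)/(-15 + 7 + √(3 - 7)) - 126)² = (-8/(-15 + 7 + √(-4)) - 126)² = (-8/(-15 + 7 + 2*I) - 126)² = (-8/(-8 + 2*I) - 126)² = (((-8 - 2*I)/68)*(-8) - 126)² = (-2*(-8 - 2*I)/17 - 126)² = (-126 - 2*(-8 - 2*I)/17)²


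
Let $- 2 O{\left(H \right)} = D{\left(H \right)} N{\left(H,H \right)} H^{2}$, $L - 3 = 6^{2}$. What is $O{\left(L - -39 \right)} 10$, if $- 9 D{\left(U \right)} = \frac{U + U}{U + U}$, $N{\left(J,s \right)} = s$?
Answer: $263640$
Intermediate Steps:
$L = 39$ ($L = 3 + 6^{2} = 3 + 36 = 39$)
$D{\left(U \right)} = - \frac{1}{9}$ ($D{\left(U \right)} = - \frac{\left(U + U\right) \frac{1}{U + U}}{9} = - \frac{2 U \frac{1}{2 U}}{9} = \left(- \frac{1}{9}\right) 1 = - \frac{1}{9}$)
$O{\left(H \right)} = \frac{H^{3}}{18}$ ($O{\left(H \right)} = - \frac{- \frac{H}{9} H^{2}}{2} = - \frac{\left(- \frac{1}{9}\right) H^{3}}{2} = \frac{H^{3}}{18}$)
$O{\left(L - -39 \right)} 10 = \frac{\left(39 - -39\right)^{3}}{18} \cdot 10 = \frac{\left(39 + 39\right)^{3}}{18} \cdot 10 = \frac{78^{3}}{18} \cdot 10 = \frac{1}{18} \cdot 474552 \cdot 10 = 26364 \cdot 10 = 263640$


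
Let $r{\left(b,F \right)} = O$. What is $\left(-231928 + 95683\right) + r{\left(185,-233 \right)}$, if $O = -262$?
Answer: $-136507$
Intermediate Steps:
$r{\left(b,F \right)} = -262$
$\left(-231928 + 95683\right) + r{\left(185,-233 \right)} = \left(-231928 + 95683\right) - 262 = -136245 - 262 = -136507$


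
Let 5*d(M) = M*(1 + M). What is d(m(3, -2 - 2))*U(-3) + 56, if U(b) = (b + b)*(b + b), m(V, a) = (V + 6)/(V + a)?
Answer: 2872/5 ≈ 574.40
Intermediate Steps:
m(V, a) = (6 + V)/(V + a)
d(M) = M*(1 + M)/5 (d(M) = (M*(1 + M))/5 = M*(1 + M)/5)
U(b) = 4*b² (U(b) = (2*b)*(2*b) = 4*b²)
d(m(3, -2 - 2))*U(-3) + 56 = (((6 + 3)/(3 + (-2 - 2)))*(1 + (6 + 3)/(3 + (-2 - 2)))/5)*(4*(-3)²) + 56 = ((9/(3 - 4))*(1 + 9/(3 - 4))/5)*(4*9) + 56 = ((9/(-1))*(1 + 9/(-1))/5)*36 + 56 = ((-1*9)*(1 - 1*9)/5)*36 + 56 = ((⅕)*(-9)*(1 - 9))*36 + 56 = ((⅕)*(-9)*(-8))*36 + 56 = (72/5)*36 + 56 = 2592/5 + 56 = 2872/5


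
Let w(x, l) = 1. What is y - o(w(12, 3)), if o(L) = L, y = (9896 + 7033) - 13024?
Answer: 3904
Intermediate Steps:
y = 3905 (y = 16929 - 13024 = 3905)
y - o(w(12, 3)) = 3905 - 1*1 = 3905 - 1 = 3904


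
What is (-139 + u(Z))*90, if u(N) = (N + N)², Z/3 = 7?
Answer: 146250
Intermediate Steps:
Z = 21 (Z = 3*7 = 21)
u(N) = 4*N² (u(N) = (2*N)² = 4*N²)
(-139 + u(Z))*90 = (-139 + 4*21²)*90 = (-139 + 4*441)*90 = (-139 + 1764)*90 = 1625*90 = 146250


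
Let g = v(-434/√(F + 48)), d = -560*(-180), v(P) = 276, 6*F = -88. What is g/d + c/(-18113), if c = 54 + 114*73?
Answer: -69941801/152149200 ≈ -0.45969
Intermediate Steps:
F = -44/3 (F = (⅙)*(-88) = -44/3 ≈ -14.667)
d = 100800
g = 276
c = 8376 (c = 54 + 8322 = 8376)
g/d + c/(-18113) = 276/100800 + 8376/(-18113) = 276*(1/100800) + 8376*(-1/18113) = 23/8400 - 8376/18113 = -69941801/152149200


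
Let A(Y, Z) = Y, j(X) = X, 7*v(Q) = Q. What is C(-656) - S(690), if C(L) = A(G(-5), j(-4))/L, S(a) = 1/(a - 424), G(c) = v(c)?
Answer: -233/87248 ≈ -0.0026705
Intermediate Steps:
v(Q) = Q/7
G(c) = c/7
S(a) = 1/(-424 + a)
C(L) = -5/(7*L) (C(L) = ((1/7)*(-5))/L = -5/(7*L))
C(-656) - S(690) = -5/7/(-656) - 1/(-424 + 690) = -5/7*(-1/656) - 1/266 = 5/4592 - 1*1/266 = 5/4592 - 1/266 = -233/87248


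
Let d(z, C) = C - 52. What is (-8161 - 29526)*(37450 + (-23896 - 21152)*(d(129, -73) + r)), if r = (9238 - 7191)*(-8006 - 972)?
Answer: -31200927135187966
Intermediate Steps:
d(z, C) = -52 + C
r = -18377966 (r = 2047*(-8978) = -18377966)
(-8161 - 29526)*(37450 + (-23896 - 21152)*(d(129, -73) + r)) = (-8161 - 29526)*(37450 + (-23896 - 21152)*((-52 - 73) - 18377966)) = -37687*(37450 - 45048*(-125 - 18377966)) = -37687*(37450 - 45048*(-18378091)) = -37687*(37450 + 827896243368) = -37687*827896280818 = -31200927135187966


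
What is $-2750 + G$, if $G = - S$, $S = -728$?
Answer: $-2022$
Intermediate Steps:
$G = 728$ ($G = \left(-1\right) \left(-728\right) = 728$)
$-2750 + G = -2750 + 728 = -2022$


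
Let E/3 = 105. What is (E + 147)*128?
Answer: 59136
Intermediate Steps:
E = 315 (E = 3*105 = 315)
(E + 147)*128 = (315 + 147)*128 = 462*128 = 59136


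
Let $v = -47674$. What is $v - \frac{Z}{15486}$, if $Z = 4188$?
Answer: $- \frac{123047292}{2581} \approx -47674.0$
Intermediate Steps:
$v - \frac{Z}{15486} = -47674 - \frac{4188}{15486} = -47674 - 4188 \cdot \frac{1}{15486} = -47674 - \frac{698}{2581} = - \frac{123047292}{2581}$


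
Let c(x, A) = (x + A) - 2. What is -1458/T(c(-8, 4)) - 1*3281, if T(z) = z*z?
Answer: -6643/2 ≈ -3321.5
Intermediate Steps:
c(x, A) = -2 + A + x (c(x, A) = (A + x) - 2 = -2 + A + x)
T(z) = z²
-1458/T(c(-8, 4)) - 1*3281 = -1458/(-2 + 4 - 8)² - 1*3281 = -1458/((-6)²) - 3281 = -1458/36 - 3281 = -1458*1/36 - 3281 = -81/2 - 3281 = -6643/2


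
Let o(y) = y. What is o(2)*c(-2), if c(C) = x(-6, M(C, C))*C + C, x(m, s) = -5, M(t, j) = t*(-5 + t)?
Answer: 16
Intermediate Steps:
c(C) = -4*C (c(C) = -5*C + C = -4*C)
o(2)*c(-2) = 2*(-4*(-2)) = 2*8 = 16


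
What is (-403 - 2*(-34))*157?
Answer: -52595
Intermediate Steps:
(-403 - 2*(-34))*157 = (-403 + 68)*157 = -335*157 = -52595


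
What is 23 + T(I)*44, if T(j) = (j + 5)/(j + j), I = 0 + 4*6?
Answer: 595/12 ≈ 49.583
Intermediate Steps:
I = 24 (I = 0 + 24 = 24)
T(j) = (5 + j)/(2*j) (T(j) = (5 + j)/((2*j)) = (5 + j)*(1/(2*j)) = (5 + j)/(2*j))
23 + T(I)*44 = 23 + ((½)*(5 + 24)/24)*44 = 23 + ((½)*(1/24)*29)*44 = 23 + (29/48)*44 = 23 + 319/12 = 595/12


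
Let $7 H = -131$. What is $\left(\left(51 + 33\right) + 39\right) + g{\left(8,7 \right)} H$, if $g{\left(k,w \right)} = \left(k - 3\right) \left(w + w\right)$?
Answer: $-1187$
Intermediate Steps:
$H = - \frac{131}{7}$ ($H = \frac{1}{7} \left(-131\right) = - \frac{131}{7} \approx -18.714$)
$g{\left(k,w \right)} = 2 w \left(-3 + k\right)$ ($g{\left(k,w \right)} = \left(-3 + k\right) 2 w = 2 w \left(-3 + k\right)$)
$\left(\left(51 + 33\right) + 39\right) + g{\left(8,7 \right)} H = \left(\left(51 + 33\right) + 39\right) + 2 \cdot 7 \left(-3 + 8\right) \left(- \frac{131}{7}\right) = \left(84 + 39\right) + 2 \cdot 7 \cdot 5 \left(- \frac{131}{7}\right) = 123 + 70 \left(- \frac{131}{7}\right) = 123 - 1310 = -1187$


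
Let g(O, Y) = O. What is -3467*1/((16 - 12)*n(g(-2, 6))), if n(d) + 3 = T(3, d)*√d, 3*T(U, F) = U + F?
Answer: 93609/332 + 10401*I*√2/332 ≈ 281.95 + 44.305*I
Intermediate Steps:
T(U, F) = F/3 + U/3 (T(U, F) = (U + F)/3 = (F + U)/3 = F/3 + U/3)
n(d) = -3 + √d*(1 + d/3) (n(d) = -3 + (d/3 + (⅓)*3)*√d = -3 + (d/3 + 1)*√d = -3 + (1 + d/3)*√d = -3 + √d*(1 + d/3))
-3467*1/((16 - 12)*n(g(-2, 6))) = -3467*1/((-3 + √(-2)*(3 - 2)/3)*(16 - 12)) = -3467*1/(4*(-3 + (⅓)*(I*√2)*1)) = -3467*1/(4*(-3 + I*√2/3)) = -3467/(-12 + 4*I*√2/3)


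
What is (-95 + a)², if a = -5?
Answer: 10000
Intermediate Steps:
(-95 + a)² = (-95 - 5)² = (-100)² = 10000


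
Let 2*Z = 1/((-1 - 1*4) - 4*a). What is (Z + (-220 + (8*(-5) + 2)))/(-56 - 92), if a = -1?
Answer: 517/296 ≈ 1.7466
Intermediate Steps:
Z = -1/2 (Z = 1/(2*((-1 - 1*4) - 4*(-1))) = 1/(2*((-1 - 4) + 4)) = 1/(2*(-5 + 4)) = (1/2)/(-1) = (1/2)*(-1) = -1/2 ≈ -0.50000)
(Z + (-220 + (8*(-5) + 2)))/(-56 - 92) = (-1/2 + (-220 + (8*(-5) + 2)))/(-56 - 92) = (-1/2 + (-220 + (-40 + 2)))/(-148) = -(-1/2 + (-220 - 38))/148 = -(-1/2 - 258)/148 = -1/148*(-517/2) = 517/296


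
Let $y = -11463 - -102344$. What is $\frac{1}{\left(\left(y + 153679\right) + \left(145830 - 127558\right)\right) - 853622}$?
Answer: $- \frac{1}{590790} \approx -1.6926 \cdot 10^{-6}$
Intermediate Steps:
$y = 90881$ ($y = -11463 + 102344 = 90881$)
$\frac{1}{\left(\left(y + 153679\right) + \left(145830 - 127558\right)\right) - 853622} = \frac{1}{\left(\left(90881 + 153679\right) + \left(145830 - 127558\right)\right) - 853622} = \frac{1}{\left(244560 + \left(145830 - 127558\right)\right) - 853622} = \frac{1}{\left(244560 + 18272\right) - 853622} = \frac{1}{262832 - 853622} = \frac{1}{-590790} = - \frac{1}{590790}$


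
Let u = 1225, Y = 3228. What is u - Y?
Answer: -2003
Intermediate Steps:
u - Y = 1225 - 1*3228 = 1225 - 3228 = -2003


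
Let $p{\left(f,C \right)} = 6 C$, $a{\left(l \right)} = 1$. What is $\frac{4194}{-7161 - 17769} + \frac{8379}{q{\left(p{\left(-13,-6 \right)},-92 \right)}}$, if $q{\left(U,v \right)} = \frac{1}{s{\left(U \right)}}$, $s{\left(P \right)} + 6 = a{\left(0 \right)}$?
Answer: $- \frac{58024808}{1385} \approx -41895.0$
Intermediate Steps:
$s{\left(P \right)} = -5$ ($s{\left(P \right)} = -6 + 1 = -5$)
$q{\left(U,v \right)} = - \frac{1}{5}$ ($q{\left(U,v \right)} = \frac{1}{-5} = - \frac{1}{5}$)
$\frac{4194}{-7161 - 17769} + \frac{8379}{q{\left(p{\left(-13,-6 \right)},-92 \right)}} = \frac{4194}{-7161 - 17769} + \frac{8379}{- \frac{1}{5}} = \frac{4194}{-24930} + 8379 \left(-5\right) = 4194 \left(- \frac{1}{24930}\right) - 41895 = - \frac{233}{1385} - 41895 = - \frac{58024808}{1385}$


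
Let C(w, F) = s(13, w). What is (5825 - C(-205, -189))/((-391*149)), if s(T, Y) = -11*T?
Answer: -5968/58259 ≈ -0.10244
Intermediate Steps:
C(w, F) = -143 (C(w, F) = -11*13 = -143)
(5825 - C(-205, -189))/((-391*149)) = (5825 - 1*(-143))/((-391*149)) = (5825 + 143)/(-58259) = 5968*(-1/58259) = -5968/58259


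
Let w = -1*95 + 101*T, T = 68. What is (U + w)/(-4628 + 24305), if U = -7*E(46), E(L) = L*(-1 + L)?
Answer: -7717/19677 ≈ -0.39218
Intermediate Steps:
U = -14490 (U = -322*(-1 + 46) = -322*45 = -7*2070 = -14490)
w = 6773 (w = -1*95 + 101*68 = -95 + 6868 = 6773)
(U + w)/(-4628 + 24305) = (-14490 + 6773)/(-4628 + 24305) = -7717/19677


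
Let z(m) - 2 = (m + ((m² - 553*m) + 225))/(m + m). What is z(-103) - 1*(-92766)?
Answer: 9521259/103 ≈ 92439.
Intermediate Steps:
z(m) = 2 + (225 + m² - 552*m)/(2*m) (z(m) = 2 + (m + ((m² - 553*m) + 225))/(m + m) = 2 + (m + (225 + m² - 553*m))/((2*m)) = 2 + (225 + m² - 552*m)*(1/(2*m)) = 2 + (225 + m² - 552*m)/(2*m))
z(-103) - 1*(-92766) = (½)*(225 - 103*(-548 - 103))/(-103) - 1*(-92766) = (½)*(-1/103)*(225 - 103*(-651)) + 92766 = (½)*(-1/103)*(225 + 67053) + 92766 = (½)*(-1/103)*67278 + 92766 = -33639/103 + 92766 = 9521259/103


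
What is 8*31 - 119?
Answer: 129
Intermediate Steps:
8*31 - 119 = 248 - 119 = 129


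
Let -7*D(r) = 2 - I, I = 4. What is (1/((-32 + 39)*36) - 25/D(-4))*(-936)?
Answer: 573274/7 ≈ 81896.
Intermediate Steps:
D(r) = 2/7 (D(r) = -(2 - 1*4)/7 = -(2 - 4)/7 = -1/7*(-2) = 2/7)
(1/((-32 + 39)*36) - 25/D(-4))*(-936) = (1/((-32 + 39)*36) - 25/2/7)*(-936) = ((1/36)/7 - 25*7/2)*(-936) = ((1/7)*(1/36) - 175/2)*(-936) = (1/252 - 175/2)*(-936) = -22049/252*(-936) = 573274/7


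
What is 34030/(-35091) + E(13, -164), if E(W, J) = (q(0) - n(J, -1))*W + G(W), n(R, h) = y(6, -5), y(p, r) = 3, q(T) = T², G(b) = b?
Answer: -946396/35091 ≈ -26.970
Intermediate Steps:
n(R, h) = 3
E(W, J) = -2*W (E(W, J) = (0² - 1*3)*W + W = (0 - 3)*W + W = -3*W + W = -2*W)
34030/(-35091) + E(13, -164) = 34030/(-35091) - 2*13 = 34030*(-1/35091) - 26 = -34030/35091 - 26 = -946396/35091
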